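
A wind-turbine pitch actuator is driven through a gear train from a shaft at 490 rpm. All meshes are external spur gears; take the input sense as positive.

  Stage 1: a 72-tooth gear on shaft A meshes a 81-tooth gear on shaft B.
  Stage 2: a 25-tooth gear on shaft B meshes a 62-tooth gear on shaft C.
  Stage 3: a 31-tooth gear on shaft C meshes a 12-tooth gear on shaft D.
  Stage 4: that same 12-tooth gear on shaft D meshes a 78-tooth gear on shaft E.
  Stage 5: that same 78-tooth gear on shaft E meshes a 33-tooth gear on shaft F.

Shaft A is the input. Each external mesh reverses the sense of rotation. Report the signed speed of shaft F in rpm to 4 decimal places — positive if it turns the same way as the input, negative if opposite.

Stage 1 [72T→81T]: ω = 490.0000×72/81 = 435.5556 rpm, dir flips to −; running = −435.5556
Stage 2 [25T→62T]: ω = 435.5556×25/62 = 175.6272 rpm, dir flips to +; running = +175.6272
Stage 3 [31T→12T]: ω = 175.6272×31/12 = 453.7037 rpm, dir flips to −; running = −453.7037
Stage 4 [12T→78T]: ω = 453.7037×12/78 = 69.8006 rpm, dir flips to +; running = +69.8006
Stage 5 [78T→33T]: ω = 69.8006×78/33 = 164.9832 rpm, dir flips to −; running = −164.9832

-164.9832 rpm (opposite to input, |ω| = 164.9832 rpm)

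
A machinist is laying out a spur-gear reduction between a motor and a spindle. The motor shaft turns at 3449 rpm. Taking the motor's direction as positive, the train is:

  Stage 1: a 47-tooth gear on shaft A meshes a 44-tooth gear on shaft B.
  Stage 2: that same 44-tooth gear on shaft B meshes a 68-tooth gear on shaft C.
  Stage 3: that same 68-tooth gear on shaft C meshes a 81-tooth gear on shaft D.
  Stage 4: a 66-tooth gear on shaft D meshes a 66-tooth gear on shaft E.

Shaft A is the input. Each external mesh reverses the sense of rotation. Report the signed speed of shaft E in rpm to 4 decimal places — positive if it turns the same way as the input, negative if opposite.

+2001.2716 rpm (same as input, |ω| = 2001.2716 rpm)

Stage 1 [47T→44T]: ω = 3449.0000×47/44 = 3684.1591 rpm, dir flips to −; running = −3684.1591
Stage 2 [44T→68T]: ω = 3684.1591×44/68 = 2383.8676 rpm, dir flips to +; running = +2383.8676
Stage 3 [68T→81T]: ω = 2383.8676×68/81 = 2001.2716 rpm, dir flips to −; running = −2001.2716
Stage 4 [66T→66T]: ω = 2001.2716×66/66 = 2001.2716 rpm, dir flips to +; running = +2001.2716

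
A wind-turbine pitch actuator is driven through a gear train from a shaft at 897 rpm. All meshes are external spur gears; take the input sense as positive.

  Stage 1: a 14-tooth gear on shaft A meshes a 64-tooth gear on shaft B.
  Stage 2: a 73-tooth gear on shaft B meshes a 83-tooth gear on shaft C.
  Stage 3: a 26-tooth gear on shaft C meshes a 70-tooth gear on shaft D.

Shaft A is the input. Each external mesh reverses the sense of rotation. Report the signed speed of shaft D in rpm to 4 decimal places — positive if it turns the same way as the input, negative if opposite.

-64.1004 rpm (opposite to input, |ω| = 64.1004 rpm)

Stage 1 [14T→64T]: ω = 897.0000×14/64 = 196.2188 rpm, dir flips to −; running = −196.2188
Stage 2 [73T→83T]: ω = 196.2188×73/83 = 172.5779 rpm, dir flips to +; running = +172.5779
Stage 3 [26T→70T]: ω = 172.5779×26/70 = 64.1004 rpm, dir flips to −; running = −64.1004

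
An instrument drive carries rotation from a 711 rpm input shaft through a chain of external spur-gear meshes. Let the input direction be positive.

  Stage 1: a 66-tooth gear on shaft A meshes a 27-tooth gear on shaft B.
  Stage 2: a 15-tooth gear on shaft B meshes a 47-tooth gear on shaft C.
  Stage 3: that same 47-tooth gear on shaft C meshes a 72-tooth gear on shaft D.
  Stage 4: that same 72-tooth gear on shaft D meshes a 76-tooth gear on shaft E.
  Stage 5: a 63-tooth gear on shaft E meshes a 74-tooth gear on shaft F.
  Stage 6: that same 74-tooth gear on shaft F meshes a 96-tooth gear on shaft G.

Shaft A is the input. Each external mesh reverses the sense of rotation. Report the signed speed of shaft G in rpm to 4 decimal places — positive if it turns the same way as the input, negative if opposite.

+225.1110 rpm (same as input, |ω| = 225.1110 rpm)

Stage 1 [66T→27T]: ω = 711.0000×66/27 = 1738.0000 rpm, dir flips to −; running = −1738.0000
Stage 2 [15T→47T]: ω = 1738.0000×15/47 = 554.6809 rpm, dir flips to +; running = +554.6809
Stage 3 [47T→72T]: ω = 554.6809×47/72 = 362.0833 rpm, dir flips to −; running = −362.0833
Stage 4 [72T→76T]: ω = 362.0833×72/76 = 343.0263 rpm, dir flips to +; running = +343.0263
Stage 5 [63T→74T]: ω = 343.0263×63/74 = 292.0359 rpm, dir flips to −; running = −292.0359
Stage 6 [74T→96T]: ω = 292.0359×74/96 = 225.1110 rpm, dir flips to +; running = +225.1110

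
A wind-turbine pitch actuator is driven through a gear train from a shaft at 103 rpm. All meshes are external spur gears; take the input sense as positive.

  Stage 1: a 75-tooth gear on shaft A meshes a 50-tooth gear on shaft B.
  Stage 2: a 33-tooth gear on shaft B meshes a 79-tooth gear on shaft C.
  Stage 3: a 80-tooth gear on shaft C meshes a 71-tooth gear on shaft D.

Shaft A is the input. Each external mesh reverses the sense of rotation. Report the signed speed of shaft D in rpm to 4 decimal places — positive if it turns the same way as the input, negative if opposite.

Stage 1 [75T→50T]: ω = 103.0000×75/50 = 154.5000 rpm, dir flips to −; running = −154.5000
Stage 2 [33T→79T]: ω = 154.5000×33/79 = 64.5380 rpm, dir flips to +; running = +64.5380
Stage 3 [80T→71T]: ω = 64.5380×80/71 = 72.7188 rpm, dir flips to −; running = −72.7188

-72.7188 rpm (opposite to input, |ω| = 72.7188 rpm)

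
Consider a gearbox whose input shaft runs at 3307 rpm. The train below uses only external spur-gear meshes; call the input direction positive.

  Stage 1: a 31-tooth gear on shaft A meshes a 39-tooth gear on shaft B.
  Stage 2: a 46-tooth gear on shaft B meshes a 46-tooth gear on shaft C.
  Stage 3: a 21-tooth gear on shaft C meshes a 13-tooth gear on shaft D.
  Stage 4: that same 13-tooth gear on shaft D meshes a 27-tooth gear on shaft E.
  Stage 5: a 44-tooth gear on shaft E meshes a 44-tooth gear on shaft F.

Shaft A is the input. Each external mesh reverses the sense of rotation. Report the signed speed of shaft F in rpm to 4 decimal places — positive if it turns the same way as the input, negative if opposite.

-2044.4986 rpm (opposite to input, |ω| = 2044.4986 rpm)

Stage 1 [31T→39T]: ω = 3307.0000×31/39 = 2628.6410 rpm, dir flips to −; running = −2628.6410
Stage 2 [46T→46T]: ω = 2628.6410×46/46 = 2628.6410 rpm, dir flips to +; running = +2628.6410
Stage 3 [21T→13T]: ω = 2628.6410×21/13 = 4246.2663 rpm, dir flips to −; running = −4246.2663
Stage 4 [13T→27T]: ω = 4246.2663×13/27 = 2044.4986 rpm, dir flips to +; running = +2044.4986
Stage 5 [44T→44T]: ω = 2044.4986×44/44 = 2044.4986 rpm, dir flips to −; running = −2044.4986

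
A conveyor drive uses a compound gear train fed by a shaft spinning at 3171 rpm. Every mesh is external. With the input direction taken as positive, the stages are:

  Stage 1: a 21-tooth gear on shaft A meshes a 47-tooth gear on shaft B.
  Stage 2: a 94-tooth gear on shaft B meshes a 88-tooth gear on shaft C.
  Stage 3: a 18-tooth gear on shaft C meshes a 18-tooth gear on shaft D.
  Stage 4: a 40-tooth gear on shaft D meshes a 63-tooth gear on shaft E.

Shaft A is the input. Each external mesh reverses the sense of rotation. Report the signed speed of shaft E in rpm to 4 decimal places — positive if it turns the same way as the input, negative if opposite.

Stage 1 [21T→47T]: ω = 3171.0000×21/47 = 1416.8298 rpm, dir flips to −; running = −1416.8298
Stage 2 [94T→88T]: ω = 1416.8298×94/88 = 1513.4318 rpm, dir flips to +; running = +1513.4318
Stage 3 [18T→18T]: ω = 1513.4318×18/18 = 1513.4318 rpm, dir flips to −; running = −1513.4318
Stage 4 [40T→63T]: ω = 1513.4318×40/63 = 960.9091 rpm, dir flips to +; running = +960.9091

+960.9091 rpm (same as input, |ω| = 960.9091 rpm)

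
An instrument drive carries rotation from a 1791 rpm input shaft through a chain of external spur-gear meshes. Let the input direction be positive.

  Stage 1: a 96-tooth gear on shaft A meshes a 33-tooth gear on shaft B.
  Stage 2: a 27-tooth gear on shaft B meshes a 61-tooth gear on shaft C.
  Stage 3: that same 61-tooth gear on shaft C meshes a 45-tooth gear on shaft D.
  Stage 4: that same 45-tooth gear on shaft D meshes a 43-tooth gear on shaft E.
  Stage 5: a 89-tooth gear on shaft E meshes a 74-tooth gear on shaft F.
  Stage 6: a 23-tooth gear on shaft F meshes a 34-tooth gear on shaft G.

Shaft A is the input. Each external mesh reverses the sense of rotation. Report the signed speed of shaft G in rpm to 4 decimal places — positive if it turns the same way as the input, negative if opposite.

+2661.6773 rpm (same as input, |ω| = 2661.6773 rpm)

Stage 1 [96T→33T]: ω = 1791.0000×96/33 = 5210.1818 rpm, dir flips to −; running = −5210.1818
Stage 2 [27T→61T]: ω = 5210.1818×27/61 = 2306.1461 rpm, dir flips to +; running = +2306.1461
Stage 3 [61T→45T]: ω = 2306.1461×61/45 = 3126.1091 rpm, dir flips to −; running = −3126.1091
Stage 4 [45T→43T]: ω = 3126.1091×45/43 = 3271.5095 rpm, dir flips to +; running = +3271.5095
Stage 5 [89T→74T]: ω = 3271.5095×89/74 = 3934.6533 rpm, dir flips to −; running = −3934.6533
Stage 6 [23T→34T]: ω = 3934.6533×23/34 = 2661.6773 rpm, dir flips to +; running = +2661.6773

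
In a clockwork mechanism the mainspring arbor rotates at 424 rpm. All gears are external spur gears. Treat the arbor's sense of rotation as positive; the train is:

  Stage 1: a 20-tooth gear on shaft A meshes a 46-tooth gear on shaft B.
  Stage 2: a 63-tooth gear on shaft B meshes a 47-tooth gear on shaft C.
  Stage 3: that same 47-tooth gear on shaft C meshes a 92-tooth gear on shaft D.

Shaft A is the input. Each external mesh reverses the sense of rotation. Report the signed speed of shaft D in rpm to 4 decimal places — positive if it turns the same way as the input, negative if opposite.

-126.2382 rpm (opposite to input, |ω| = 126.2382 rpm)

Stage 1 [20T→46T]: ω = 424.0000×20/46 = 184.3478 rpm, dir flips to −; running = −184.3478
Stage 2 [63T→47T]: ω = 184.3478×63/47 = 247.1045 rpm, dir flips to +; running = +247.1045
Stage 3 [47T→92T]: ω = 247.1045×47/92 = 126.2382 rpm, dir flips to −; running = −126.2382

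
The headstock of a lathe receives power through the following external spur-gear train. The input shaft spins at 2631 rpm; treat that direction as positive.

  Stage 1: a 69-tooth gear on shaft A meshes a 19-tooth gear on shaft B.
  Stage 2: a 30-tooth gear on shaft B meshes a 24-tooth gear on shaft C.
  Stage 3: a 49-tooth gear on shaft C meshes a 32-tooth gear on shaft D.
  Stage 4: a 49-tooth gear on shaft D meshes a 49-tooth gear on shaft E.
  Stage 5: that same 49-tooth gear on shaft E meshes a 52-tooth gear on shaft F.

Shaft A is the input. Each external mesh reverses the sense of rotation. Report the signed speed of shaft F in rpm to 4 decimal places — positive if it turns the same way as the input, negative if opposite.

-17233.1707 rpm (opposite to input, |ω| = 17233.1707 rpm)

Stage 1 [69T→19T]: ω = 2631.0000×69/19 = 9554.6842 rpm, dir flips to −; running = −9554.6842
Stage 2 [30T→24T]: ω = 9554.6842×30/24 = 11943.3553 rpm, dir flips to +; running = +11943.3553
Stage 3 [49T→32T]: ω = 11943.3553×49/32 = 18288.2627 rpm, dir flips to −; running = −18288.2627
Stage 4 [49T→49T]: ω = 18288.2627×49/49 = 18288.2627 rpm, dir flips to +; running = +18288.2627
Stage 5 [49T→52T]: ω = 18288.2627×49/52 = 17233.1707 rpm, dir flips to −; running = −17233.1707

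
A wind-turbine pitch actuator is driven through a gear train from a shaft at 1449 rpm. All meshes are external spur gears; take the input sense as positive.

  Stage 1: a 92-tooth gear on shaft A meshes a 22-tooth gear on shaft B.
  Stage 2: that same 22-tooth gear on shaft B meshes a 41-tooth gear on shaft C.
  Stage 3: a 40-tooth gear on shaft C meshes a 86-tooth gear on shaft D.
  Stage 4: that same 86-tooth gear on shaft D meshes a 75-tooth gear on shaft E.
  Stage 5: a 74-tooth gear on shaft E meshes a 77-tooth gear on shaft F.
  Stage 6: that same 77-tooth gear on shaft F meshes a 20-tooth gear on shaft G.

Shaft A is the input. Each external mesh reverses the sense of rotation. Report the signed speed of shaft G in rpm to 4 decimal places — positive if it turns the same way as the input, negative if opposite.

+6416.1249 rpm (same as input, |ω| = 6416.1249 rpm)

Stage 1 [92T→22T]: ω = 1449.0000×92/22 = 6059.4545 rpm, dir flips to −; running = −6059.4545
Stage 2 [22T→41T]: ω = 6059.4545×22/41 = 3251.4146 rpm, dir flips to +; running = +3251.4146
Stage 3 [40T→86T]: ω = 3251.4146×40/86 = 1512.2859 rpm, dir flips to −; running = −1512.2859
Stage 4 [86T→75T]: ω = 1512.2859×86/75 = 1734.0878 rpm, dir flips to +; running = +1734.0878
Stage 5 [74T→77T]: ω = 1734.0878×74/77 = 1666.5259 rpm, dir flips to −; running = −1666.5259
Stage 6 [77T→20T]: ω = 1666.5259×77/20 = 6416.1249 rpm, dir flips to +; running = +6416.1249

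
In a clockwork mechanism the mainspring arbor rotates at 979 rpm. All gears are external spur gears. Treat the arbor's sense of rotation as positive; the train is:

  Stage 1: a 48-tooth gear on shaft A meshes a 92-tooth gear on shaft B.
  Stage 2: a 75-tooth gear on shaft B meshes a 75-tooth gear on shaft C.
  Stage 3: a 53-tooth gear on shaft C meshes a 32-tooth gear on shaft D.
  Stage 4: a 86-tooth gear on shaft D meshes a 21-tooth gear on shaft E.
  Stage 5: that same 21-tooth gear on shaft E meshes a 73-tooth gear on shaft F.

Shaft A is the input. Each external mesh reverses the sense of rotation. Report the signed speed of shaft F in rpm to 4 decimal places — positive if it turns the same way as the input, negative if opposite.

Stage 1 [48T→92T]: ω = 979.0000×48/92 = 510.7826 rpm, dir flips to −; running = −510.7826
Stage 2 [75T→75T]: ω = 510.7826×75/75 = 510.7826 rpm, dir flips to +; running = +510.7826
Stage 3 [53T→32T]: ω = 510.7826×53/32 = 845.9837 rpm, dir flips to −; running = −845.9837
Stage 4 [86T→21T]: ω = 845.9837×86/21 = 3464.5047 rpm, dir flips to +; running = +3464.5047
Stage 5 [21T→73T]: ω = 3464.5047×21/73 = 996.6383 rpm, dir flips to −; running = −996.6383

-996.6383 rpm (opposite to input, |ω| = 996.6383 rpm)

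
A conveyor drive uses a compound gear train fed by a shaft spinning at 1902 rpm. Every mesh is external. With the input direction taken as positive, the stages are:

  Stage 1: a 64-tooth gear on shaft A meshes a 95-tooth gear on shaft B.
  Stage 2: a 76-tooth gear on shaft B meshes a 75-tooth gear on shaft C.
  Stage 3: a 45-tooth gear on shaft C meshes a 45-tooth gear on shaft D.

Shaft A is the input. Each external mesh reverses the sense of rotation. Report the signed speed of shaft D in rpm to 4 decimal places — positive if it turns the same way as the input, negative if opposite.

-1298.4320 rpm (opposite to input, |ω| = 1298.4320 rpm)

Stage 1 [64T→95T]: ω = 1902.0000×64/95 = 1281.3474 rpm, dir flips to −; running = −1281.3474
Stage 2 [76T→75T]: ω = 1281.3474×76/75 = 1298.4320 rpm, dir flips to +; running = +1298.4320
Stage 3 [45T→45T]: ω = 1298.4320×45/45 = 1298.4320 rpm, dir flips to −; running = −1298.4320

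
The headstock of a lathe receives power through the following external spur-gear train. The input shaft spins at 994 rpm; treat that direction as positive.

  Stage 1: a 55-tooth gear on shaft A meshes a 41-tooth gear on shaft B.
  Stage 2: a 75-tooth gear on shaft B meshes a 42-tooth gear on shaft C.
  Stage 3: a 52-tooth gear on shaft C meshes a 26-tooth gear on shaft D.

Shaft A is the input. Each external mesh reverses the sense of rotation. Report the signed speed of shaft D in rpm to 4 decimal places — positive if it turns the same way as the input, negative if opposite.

-4762.1951 rpm (opposite to input, |ω| = 4762.1951 rpm)

Stage 1 [55T→41T]: ω = 994.0000×55/41 = 1333.4146 rpm, dir flips to −; running = −1333.4146
Stage 2 [75T→42T]: ω = 1333.4146×75/42 = 2381.0976 rpm, dir flips to +; running = +2381.0976
Stage 3 [52T→26T]: ω = 2381.0976×52/26 = 4762.1951 rpm, dir flips to −; running = −4762.1951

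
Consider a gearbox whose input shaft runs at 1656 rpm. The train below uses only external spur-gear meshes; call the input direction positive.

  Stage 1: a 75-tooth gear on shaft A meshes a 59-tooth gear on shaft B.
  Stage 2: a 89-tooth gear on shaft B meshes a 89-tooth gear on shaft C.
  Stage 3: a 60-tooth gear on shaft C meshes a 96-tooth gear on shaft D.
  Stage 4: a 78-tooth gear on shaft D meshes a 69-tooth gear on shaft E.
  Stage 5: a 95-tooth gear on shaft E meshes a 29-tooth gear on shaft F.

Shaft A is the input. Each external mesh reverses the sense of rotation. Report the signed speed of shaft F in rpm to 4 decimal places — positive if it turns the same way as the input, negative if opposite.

Stage 1 [75T→59T]: ω = 1656.0000×75/59 = 2105.0847 rpm, dir flips to −; running = −2105.0847
Stage 2 [89T→89T]: ω = 2105.0847×89/89 = 2105.0847 rpm, dir flips to +; running = +2105.0847
Stage 3 [60T→96T]: ω = 2105.0847×60/96 = 1315.6780 rpm, dir flips to −; running = −1315.6780
Stage 4 [78T→69T]: ω = 1315.6780×78/69 = 1487.2881 rpm, dir flips to +; running = +1487.2881
Stage 5 [95T→29T]: ω = 1487.2881×95/29 = 4872.1508 rpm, dir flips to −; running = −4872.1508

-4872.1508 rpm (opposite to input, |ω| = 4872.1508 rpm)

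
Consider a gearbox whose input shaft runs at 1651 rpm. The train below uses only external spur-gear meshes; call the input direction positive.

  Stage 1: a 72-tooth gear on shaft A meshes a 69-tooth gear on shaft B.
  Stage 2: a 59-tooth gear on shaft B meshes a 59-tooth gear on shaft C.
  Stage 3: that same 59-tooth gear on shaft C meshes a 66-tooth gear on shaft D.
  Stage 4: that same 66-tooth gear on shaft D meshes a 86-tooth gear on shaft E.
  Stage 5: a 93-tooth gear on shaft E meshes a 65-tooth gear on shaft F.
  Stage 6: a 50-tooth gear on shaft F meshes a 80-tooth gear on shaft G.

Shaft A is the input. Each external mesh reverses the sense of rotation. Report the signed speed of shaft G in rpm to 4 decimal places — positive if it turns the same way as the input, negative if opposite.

+1056.8994 rpm (same as input, |ω| = 1056.8994 rpm)

Stage 1 [72T→69T]: ω = 1651.0000×72/69 = 1722.7826 rpm, dir flips to −; running = −1722.7826
Stage 2 [59T→59T]: ω = 1722.7826×59/59 = 1722.7826 rpm, dir flips to +; running = +1722.7826
Stage 3 [59T→66T]: ω = 1722.7826×59/66 = 1540.0632 rpm, dir flips to −; running = −1540.0632
Stage 4 [66T→86T]: ω = 1540.0632×66/86 = 1181.9090 rpm, dir flips to +; running = +1181.9090
Stage 5 [93T→65T]: ω = 1181.9090×93/65 = 1691.0390 rpm, dir flips to −; running = −1691.0390
Stage 6 [50T→80T]: ω = 1691.0390×50/80 = 1056.8994 rpm, dir flips to +; running = +1056.8994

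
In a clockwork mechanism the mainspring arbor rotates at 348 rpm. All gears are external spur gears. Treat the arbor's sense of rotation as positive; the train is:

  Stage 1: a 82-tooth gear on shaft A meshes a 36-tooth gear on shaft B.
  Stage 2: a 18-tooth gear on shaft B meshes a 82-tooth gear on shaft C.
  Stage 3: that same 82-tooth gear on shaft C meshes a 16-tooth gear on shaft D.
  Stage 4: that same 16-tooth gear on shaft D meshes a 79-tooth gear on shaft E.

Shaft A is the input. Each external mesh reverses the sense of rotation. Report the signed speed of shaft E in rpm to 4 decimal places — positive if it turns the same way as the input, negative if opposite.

+180.6076 rpm (same as input, |ω| = 180.6076 rpm)

Stage 1 [82T→36T]: ω = 348.0000×82/36 = 792.6667 rpm, dir flips to −; running = −792.6667
Stage 2 [18T→82T]: ω = 792.6667×18/82 = 174.0000 rpm, dir flips to +; running = +174.0000
Stage 3 [82T→16T]: ω = 174.0000×82/16 = 891.7500 rpm, dir flips to −; running = −891.7500
Stage 4 [16T→79T]: ω = 891.7500×16/79 = 180.6076 rpm, dir flips to +; running = +180.6076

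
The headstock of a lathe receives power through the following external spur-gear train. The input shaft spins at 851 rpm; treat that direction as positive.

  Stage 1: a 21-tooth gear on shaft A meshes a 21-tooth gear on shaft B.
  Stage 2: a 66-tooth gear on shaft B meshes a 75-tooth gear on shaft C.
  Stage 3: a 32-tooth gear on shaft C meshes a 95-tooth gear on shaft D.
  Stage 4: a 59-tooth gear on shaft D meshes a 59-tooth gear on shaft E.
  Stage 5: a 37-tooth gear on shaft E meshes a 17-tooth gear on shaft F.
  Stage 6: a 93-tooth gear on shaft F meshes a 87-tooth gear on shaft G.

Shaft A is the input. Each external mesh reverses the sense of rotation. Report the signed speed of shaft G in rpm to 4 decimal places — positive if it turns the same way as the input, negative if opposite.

+586.8878 rpm (same as input, |ω| = 586.8878 rpm)

Stage 1 [21T→21T]: ω = 851.0000×21/21 = 851.0000 rpm, dir flips to −; running = −851.0000
Stage 2 [66T→75T]: ω = 851.0000×66/75 = 748.8800 rpm, dir flips to +; running = +748.8800
Stage 3 [32T→95T]: ω = 748.8800×32/95 = 252.2543 rpm, dir flips to −; running = −252.2543
Stage 4 [59T→59T]: ω = 252.2543×59/59 = 252.2543 rpm, dir flips to +; running = +252.2543
Stage 5 [37T→17T]: ω = 252.2543×37/17 = 549.0241 rpm, dir flips to −; running = −549.0241
Stage 6 [93T→87T]: ω = 549.0241×93/87 = 586.8878 rpm, dir flips to +; running = +586.8878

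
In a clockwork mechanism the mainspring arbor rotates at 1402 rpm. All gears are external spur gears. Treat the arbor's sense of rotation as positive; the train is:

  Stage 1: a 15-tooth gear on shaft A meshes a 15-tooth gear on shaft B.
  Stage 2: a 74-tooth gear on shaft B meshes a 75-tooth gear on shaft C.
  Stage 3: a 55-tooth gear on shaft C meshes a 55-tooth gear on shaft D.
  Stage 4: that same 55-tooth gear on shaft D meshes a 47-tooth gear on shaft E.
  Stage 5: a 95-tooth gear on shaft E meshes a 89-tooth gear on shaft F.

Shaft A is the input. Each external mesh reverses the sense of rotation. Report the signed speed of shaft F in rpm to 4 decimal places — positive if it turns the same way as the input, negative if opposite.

Stage 1 [15T→15T]: ω = 1402.0000×15/15 = 1402.0000 rpm, dir flips to −; running = −1402.0000
Stage 2 [74T→75T]: ω = 1402.0000×74/75 = 1383.3067 rpm, dir flips to +; running = +1383.3067
Stage 3 [55T→55T]: ω = 1383.3067×55/55 = 1383.3067 rpm, dir flips to −; running = −1383.3067
Stage 4 [55T→47T]: ω = 1383.3067×55/47 = 1618.7631 rpm, dir flips to +; running = +1618.7631
Stage 5 [95T→89T]: ω = 1618.7631×95/89 = 1727.8932 rpm, dir flips to −; running = −1727.8932

-1727.8932 rpm (opposite to input, |ω| = 1727.8932 rpm)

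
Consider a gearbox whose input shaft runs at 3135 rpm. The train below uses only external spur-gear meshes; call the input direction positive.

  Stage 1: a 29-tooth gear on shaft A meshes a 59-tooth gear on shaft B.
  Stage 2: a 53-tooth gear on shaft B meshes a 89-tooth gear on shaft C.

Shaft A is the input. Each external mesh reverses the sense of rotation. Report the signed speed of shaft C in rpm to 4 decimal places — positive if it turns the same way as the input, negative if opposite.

+917.6338 rpm (same as input, |ω| = 917.6338 rpm)

Stage 1 [29T→59T]: ω = 3135.0000×29/59 = 1540.9322 rpm, dir flips to −; running = −1540.9322
Stage 2 [53T→89T]: ω = 1540.9322×53/89 = 917.6338 rpm, dir flips to +; running = +917.6338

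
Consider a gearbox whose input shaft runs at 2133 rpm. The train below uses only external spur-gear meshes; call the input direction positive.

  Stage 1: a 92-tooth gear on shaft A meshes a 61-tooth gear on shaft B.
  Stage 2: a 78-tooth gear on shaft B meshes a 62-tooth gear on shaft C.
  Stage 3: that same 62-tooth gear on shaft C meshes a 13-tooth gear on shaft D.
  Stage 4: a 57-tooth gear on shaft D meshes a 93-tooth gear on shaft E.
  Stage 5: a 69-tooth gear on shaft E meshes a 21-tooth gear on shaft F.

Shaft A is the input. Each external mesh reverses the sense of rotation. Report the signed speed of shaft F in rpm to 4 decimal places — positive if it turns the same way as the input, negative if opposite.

Stage 1 [92T→61T]: ω = 2133.0000×92/61 = 3216.9836 rpm, dir flips to −; running = −3216.9836
Stage 2 [78T→62T]: ω = 3216.9836×78/62 = 4047.1729 rpm, dir flips to +; running = +4047.1729
Stage 3 [62T→13T]: ω = 4047.1729×62/13 = 19301.9016 rpm, dir flips to −; running = −19301.9016
Stage 4 [57T→93T]: ω = 19301.9016×57/93 = 11830.1978 rpm, dir flips to +; running = +11830.1978
Stage 5 [69T→21T]: ω = 11830.1978×69/21 = 38870.6498 rpm, dir flips to −; running = −38870.6498

-38870.6498 rpm (opposite to input, |ω| = 38870.6498 rpm)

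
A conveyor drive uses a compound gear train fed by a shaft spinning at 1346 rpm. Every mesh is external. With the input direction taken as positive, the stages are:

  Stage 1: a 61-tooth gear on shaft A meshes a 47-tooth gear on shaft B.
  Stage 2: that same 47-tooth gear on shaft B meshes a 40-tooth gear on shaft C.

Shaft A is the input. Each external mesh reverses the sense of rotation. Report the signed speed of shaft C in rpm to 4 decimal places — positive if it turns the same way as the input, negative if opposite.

Stage 1 [61T→47T]: ω = 1346.0000×61/47 = 1746.9362 rpm, dir flips to −; running = −1746.9362
Stage 2 [47T→40T]: ω = 1746.9362×47/40 = 2052.6500 rpm, dir flips to +; running = +2052.6500

+2052.6500 rpm (same as input, |ω| = 2052.6500 rpm)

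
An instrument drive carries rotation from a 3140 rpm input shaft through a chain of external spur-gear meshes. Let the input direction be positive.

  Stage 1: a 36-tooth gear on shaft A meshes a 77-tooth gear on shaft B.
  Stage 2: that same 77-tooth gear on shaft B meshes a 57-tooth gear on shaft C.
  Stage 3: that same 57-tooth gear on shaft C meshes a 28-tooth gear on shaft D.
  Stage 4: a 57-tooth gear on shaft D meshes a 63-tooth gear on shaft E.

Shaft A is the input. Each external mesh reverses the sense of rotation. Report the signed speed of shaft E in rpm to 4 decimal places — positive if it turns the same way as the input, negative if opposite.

Stage 1 [36T→77T]: ω = 3140.0000×36/77 = 1468.0519 rpm, dir flips to −; running = −1468.0519
Stage 2 [77T→57T]: ω = 1468.0519×77/57 = 1983.1579 rpm, dir flips to +; running = +1983.1579
Stage 3 [57T→28T]: ω = 1983.1579×57/28 = 4037.1429 rpm, dir flips to −; running = −4037.1429
Stage 4 [57T→63T]: ω = 4037.1429×57/63 = 3652.6531 rpm, dir flips to +; running = +3652.6531

+3652.6531 rpm (same as input, |ω| = 3652.6531 rpm)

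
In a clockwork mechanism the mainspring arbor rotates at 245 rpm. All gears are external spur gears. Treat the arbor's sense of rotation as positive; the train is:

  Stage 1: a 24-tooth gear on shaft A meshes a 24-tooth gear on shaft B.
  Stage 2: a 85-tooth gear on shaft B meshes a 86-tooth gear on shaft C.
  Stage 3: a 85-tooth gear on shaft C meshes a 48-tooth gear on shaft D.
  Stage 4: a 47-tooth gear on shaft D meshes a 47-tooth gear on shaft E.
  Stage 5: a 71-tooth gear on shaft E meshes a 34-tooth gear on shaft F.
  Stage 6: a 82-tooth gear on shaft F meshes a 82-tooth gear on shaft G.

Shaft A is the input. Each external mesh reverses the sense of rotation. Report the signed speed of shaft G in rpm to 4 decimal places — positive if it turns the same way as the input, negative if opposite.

+895.4548 rpm (same as input, |ω| = 895.4548 rpm)

Stage 1 [24T→24T]: ω = 245.0000×24/24 = 245.0000 rpm, dir flips to −; running = −245.0000
Stage 2 [85T→86T]: ω = 245.0000×85/86 = 242.1512 rpm, dir flips to +; running = +242.1512
Stage 3 [85T→48T]: ω = 242.1512×85/48 = 428.8094 rpm, dir flips to −; running = −428.8094
Stage 4 [47T→47T]: ω = 428.8094×47/47 = 428.8094 rpm, dir flips to +; running = +428.8094
Stage 5 [71T→34T]: ω = 428.8094×71/34 = 895.4548 rpm, dir flips to −; running = −895.4548
Stage 6 [82T→82T]: ω = 895.4548×82/82 = 895.4548 rpm, dir flips to +; running = +895.4548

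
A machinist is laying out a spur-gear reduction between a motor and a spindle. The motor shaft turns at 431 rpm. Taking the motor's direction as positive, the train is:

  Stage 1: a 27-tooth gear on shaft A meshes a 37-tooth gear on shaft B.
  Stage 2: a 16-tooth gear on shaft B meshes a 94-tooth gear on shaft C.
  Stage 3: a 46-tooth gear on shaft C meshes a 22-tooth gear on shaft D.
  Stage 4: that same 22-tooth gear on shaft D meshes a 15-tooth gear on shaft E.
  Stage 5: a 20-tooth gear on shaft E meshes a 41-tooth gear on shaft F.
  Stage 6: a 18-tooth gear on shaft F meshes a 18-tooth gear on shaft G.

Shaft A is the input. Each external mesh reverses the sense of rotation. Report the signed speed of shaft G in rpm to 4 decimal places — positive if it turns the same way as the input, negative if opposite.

Stage 1 [27T→37T]: ω = 431.0000×27/37 = 314.5135 rpm, dir flips to −; running = −314.5135
Stage 2 [16T→94T]: ω = 314.5135×16/94 = 53.5342 rpm, dir flips to +; running = +53.5342
Stage 3 [46T→22T]: ω = 53.5342×46/22 = 111.9352 rpm, dir flips to −; running = −111.9352
Stage 4 [22T→15T]: ω = 111.9352×22/15 = 164.1716 rpm, dir flips to +; running = +164.1716
Stage 5 [20T→41T]: ω = 164.1716×20/41 = 80.0837 rpm, dir flips to −; running = −80.0837
Stage 6 [18T→18T]: ω = 80.0837×18/18 = 80.0837 rpm, dir flips to +; running = +80.0837

+80.0837 rpm (same as input, |ω| = 80.0837 rpm)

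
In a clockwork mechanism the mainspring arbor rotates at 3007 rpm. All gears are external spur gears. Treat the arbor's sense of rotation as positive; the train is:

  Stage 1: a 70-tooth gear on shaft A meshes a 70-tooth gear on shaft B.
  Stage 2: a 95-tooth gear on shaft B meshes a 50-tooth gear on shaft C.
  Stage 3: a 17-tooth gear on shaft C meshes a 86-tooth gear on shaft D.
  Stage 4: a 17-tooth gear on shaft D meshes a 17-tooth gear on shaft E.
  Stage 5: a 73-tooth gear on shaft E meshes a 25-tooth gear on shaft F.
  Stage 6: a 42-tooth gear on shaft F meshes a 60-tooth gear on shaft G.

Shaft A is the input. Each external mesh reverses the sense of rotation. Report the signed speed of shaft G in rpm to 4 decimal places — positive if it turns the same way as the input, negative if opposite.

+2308.4389 rpm (same as input, |ω| = 2308.4389 rpm)

Stage 1 [70T→70T]: ω = 3007.0000×70/70 = 3007.0000 rpm, dir flips to −; running = −3007.0000
Stage 2 [95T→50T]: ω = 3007.0000×95/50 = 5713.3000 rpm, dir flips to +; running = +5713.3000
Stage 3 [17T→86T]: ω = 5713.3000×17/86 = 1129.3733 rpm, dir flips to −; running = −1129.3733
Stage 4 [17T→17T]: ω = 1129.3733×17/17 = 1129.3733 rpm, dir flips to +; running = +1129.3733
Stage 5 [73T→25T]: ω = 1129.3733×73/25 = 3297.7699 rpm, dir flips to −; running = −3297.7699
Stage 6 [42T→60T]: ω = 3297.7699×42/60 = 2308.4389 rpm, dir flips to +; running = +2308.4389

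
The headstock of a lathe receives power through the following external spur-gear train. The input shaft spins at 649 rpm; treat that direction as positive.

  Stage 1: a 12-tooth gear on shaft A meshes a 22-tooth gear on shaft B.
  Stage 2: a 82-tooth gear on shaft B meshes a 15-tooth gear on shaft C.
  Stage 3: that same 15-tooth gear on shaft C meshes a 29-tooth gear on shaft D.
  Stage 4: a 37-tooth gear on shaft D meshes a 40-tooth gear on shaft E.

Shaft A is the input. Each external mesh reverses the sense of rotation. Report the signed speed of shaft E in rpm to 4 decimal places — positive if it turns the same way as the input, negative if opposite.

Stage 1 [12T→22T]: ω = 649.0000×12/22 = 354.0000 rpm, dir flips to −; running = −354.0000
Stage 2 [82T→15T]: ω = 354.0000×82/15 = 1935.2000 rpm, dir flips to +; running = +1935.2000
Stage 3 [15T→29T]: ω = 1935.2000×15/29 = 1000.9655 rpm, dir flips to −; running = −1000.9655
Stage 4 [37T→40T]: ω = 1000.9655×37/40 = 925.8931 rpm, dir flips to +; running = +925.8931

+925.8931 rpm (same as input, |ω| = 925.8931 rpm)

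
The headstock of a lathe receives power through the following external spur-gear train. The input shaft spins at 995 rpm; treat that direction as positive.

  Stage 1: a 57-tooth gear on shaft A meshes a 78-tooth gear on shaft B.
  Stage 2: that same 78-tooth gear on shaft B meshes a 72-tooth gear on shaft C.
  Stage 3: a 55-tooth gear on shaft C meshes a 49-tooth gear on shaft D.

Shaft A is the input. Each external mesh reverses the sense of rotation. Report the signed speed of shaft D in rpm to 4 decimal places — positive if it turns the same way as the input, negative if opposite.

Stage 1 [57T→78T]: ω = 995.0000×57/78 = 727.1154 rpm, dir flips to −; running = −727.1154
Stage 2 [78T→72T]: ω = 727.1154×78/72 = 787.7083 rpm, dir flips to +; running = +787.7083
Stage 3 [55T→49T]: ω = 787.7083×55/49 = 884.1624 rpm, dir flips to −; running = −884.1624

-884.1624 rpm (opposite to input, |ω| = 884.1624 rpm)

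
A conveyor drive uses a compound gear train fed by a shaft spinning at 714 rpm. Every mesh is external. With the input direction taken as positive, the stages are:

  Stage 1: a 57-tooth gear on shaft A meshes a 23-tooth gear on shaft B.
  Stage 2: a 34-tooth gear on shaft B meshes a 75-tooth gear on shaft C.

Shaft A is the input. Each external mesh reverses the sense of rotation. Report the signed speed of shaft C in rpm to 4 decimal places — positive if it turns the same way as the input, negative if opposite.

+802.1635 rpm (same as input, |ω| = 802.1635 rpm)

Stage 1 [57T→23T]: ω = 714.0000×57/23 = 1769.4783 rpm, dir flips to −; running = −1769.4783
Stage 2 [34T→75T]: ω = 1769.4783×34/75 = 802.1635 rpm, dir flips to +; running = +802.1635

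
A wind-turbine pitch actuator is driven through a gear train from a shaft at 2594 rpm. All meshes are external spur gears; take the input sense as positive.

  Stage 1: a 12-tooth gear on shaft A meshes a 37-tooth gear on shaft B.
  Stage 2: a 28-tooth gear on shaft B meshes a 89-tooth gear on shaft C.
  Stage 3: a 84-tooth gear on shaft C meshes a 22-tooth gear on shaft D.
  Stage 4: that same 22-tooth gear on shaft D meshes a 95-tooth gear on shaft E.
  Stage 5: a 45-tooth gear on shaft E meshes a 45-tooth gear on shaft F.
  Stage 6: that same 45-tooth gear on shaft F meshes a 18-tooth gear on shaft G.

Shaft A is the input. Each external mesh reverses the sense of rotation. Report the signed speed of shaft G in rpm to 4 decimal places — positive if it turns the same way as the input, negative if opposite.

Stage 1 [12T→37T]: ω = 2594.0000×12/37 = 841.2973 rpm, dir flips to −; running = −841.2973
Stage 2 [28T→89T]: ω = 841.2973×28/89 = 264.6778 rpm, dir flips to +; running = +264.6778
Stage 3 [84T→22T]: ω = 264.6778×84/22 = 1010.5880 rpm, dir flips to −; running = −1010.5880
Stage 4 [22T→95T]: ω = 1010.5880×22/95 = 234.0309 rpm, dir flips to +; running = +234.0309
Stage 5 [45T→45T]: ω = 234.0309×45/45 = 234.0309 rpm, dir flips to −; running = −234.0309
Stage 6 [45T→18T]: ω = 234.0309×45/18 = 585.0772 rpm, dir flips to +; running = +585.0772

+585.0772 rpm (same as input, |ω| = 585.0772 rpm)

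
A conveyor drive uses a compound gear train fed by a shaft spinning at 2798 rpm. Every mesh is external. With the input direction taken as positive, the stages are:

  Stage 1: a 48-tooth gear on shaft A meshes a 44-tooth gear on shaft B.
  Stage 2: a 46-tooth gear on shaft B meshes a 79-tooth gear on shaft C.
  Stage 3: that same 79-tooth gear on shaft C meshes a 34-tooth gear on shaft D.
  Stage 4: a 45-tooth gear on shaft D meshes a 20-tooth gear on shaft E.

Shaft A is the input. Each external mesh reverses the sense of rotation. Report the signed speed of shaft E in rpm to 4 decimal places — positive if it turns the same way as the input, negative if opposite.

Stage 1 [48T→44T]: ω = 2798.0000×48/44 = 3052.3636 rpm, dir flips to −; running = −3052.3636
Stage 2 [46T→79T]: ω = 3052.3636×46/79 = 1777.3257 rpm, dir flips to +; running = +1777.3257
Stage 3 [79T→34T]: ω = 1777.3257×79/34 = 4129.6684 rpm, dir flips to −; running = −4129.6684
Stage 4 [45T→20T]: ω = 4129.6684×45/20 = 9291.7540 rpm, dir flips to +; running = +9291.7540

+9291.7540 rpm (same as input, |ω| = 9291.7540 rpm)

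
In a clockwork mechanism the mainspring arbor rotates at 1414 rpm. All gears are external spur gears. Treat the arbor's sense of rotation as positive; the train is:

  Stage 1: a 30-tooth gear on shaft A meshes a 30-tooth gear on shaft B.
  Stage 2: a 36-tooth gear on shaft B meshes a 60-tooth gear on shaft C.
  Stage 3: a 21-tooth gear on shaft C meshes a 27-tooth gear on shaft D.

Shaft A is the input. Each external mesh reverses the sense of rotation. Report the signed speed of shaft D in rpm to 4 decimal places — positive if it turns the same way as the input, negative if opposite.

Stage 1 [30T→30T]: ω = 1414.0000×30/30 = 1414.0000 rpm, dir flips to −; running = −1414.0000
Stage 2 [36T→60T]: ω = 1414.0000×36/60 = 848.4000 rpm, dir flips to +; running = +848.4000
Stage 3 [21T→27T]: ω = 848.4000×21/27 = 659.8667 rpm, dir flips to −; running = −659.8667

-659.8667 rpm (opposite to input, |ω| = 659.8667 rpm)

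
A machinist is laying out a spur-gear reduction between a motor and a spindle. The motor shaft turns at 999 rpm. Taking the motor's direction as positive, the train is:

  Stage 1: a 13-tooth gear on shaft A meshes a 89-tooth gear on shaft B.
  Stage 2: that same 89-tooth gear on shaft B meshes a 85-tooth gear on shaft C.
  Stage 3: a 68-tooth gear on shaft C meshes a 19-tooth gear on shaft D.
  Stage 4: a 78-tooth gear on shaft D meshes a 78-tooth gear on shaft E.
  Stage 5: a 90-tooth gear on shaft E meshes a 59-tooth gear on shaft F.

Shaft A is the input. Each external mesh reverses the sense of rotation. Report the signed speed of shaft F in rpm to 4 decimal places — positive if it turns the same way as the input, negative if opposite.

Stage 1 [13T→89T]: ω = 999.0000×13/89 = 145.9213 rpm, dir flips to −; running = −145.9213
Stage 2 [89T→85T]: ω = 145.9213×89/85 = 152.7882 rpm, dir flips to +; running = +152.7882
Stage 3 [68T→19T]: ω = 152.7882×68/19 = 546.8211 rpm, dir flips to −; running = −546.8211
Stage 4 [78T→78T]: ω = 546.8211×78/78 = 546.8211 rpm, dir flips to +; running = +546.8211
Stage 5 [90T→59T]: ω = 546.8211×90/59 = 834.1338 rpm, dir flips to −; running = −834.1338

-834.1338 rpm (opposite to input, |ω| = 834.1338 rpm)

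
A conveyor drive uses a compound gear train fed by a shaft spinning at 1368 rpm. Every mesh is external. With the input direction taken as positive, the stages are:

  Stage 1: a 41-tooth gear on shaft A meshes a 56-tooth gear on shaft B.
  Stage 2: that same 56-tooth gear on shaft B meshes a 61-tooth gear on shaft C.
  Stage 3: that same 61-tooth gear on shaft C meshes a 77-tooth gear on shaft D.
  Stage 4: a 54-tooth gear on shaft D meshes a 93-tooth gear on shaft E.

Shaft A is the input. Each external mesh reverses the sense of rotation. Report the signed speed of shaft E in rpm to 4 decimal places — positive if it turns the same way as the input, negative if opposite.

Stage 1 [41T→56T]: ω = 1368.0000×41/56 = 1001.5714 rpm, dir flips to −; running = −1001.5714
Stage 2 [56T→61T]: ω = 1001.5714×56/61 = 919.4754 rpm, dir flips to +; running = +919.4754
Stage 3 [61T→77T]: ω = 919.4754×61/77 = 728.4156 rpm, dir flips to −; running = −728.4156
Stage 4 [54T→93T]: ω = 728.4156×54/93 = 422.9510 rpm, dir flips to +; running = +422.9510

+422.9510 rpm (same as input, |ω| = 422.9510 rpm)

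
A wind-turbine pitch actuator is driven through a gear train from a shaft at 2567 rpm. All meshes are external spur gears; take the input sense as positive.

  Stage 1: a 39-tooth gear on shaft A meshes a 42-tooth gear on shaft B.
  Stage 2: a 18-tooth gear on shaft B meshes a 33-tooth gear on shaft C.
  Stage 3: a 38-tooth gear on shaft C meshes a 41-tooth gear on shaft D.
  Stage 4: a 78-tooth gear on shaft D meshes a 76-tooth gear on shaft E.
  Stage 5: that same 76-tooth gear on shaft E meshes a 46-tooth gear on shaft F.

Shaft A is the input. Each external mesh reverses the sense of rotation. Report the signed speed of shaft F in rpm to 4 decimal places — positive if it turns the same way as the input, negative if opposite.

-2043.3194 rpm (opposite to input, |ω| = 2043.3194 rpm)

Stage 1 [39T→42T]: ω = 2567.0000×39/42 = 2383.6429 rpm, dir flips to −; running = −2383.6429
Stage 2 [18T→33T]: ω = 2383.6429×18/33 = 1300.1688 rpm, dir flips to +; running = +1300.1688
Stage 3 [38T→41T]: ω = 1300.1688×38/41 = 1205.0345 rpm, dir flips to −; running = −1205.0345
Stage 4 [78T→76T]: ω = 1205.0345×78/76 = 1236.7460 rpm, dir flips to +; running = +1236.7460
Stage 5 [76T→46T]: ω = 1236.7460×76/46 = 2043.3194 rpm, dir flips to −; running = −2043.3194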